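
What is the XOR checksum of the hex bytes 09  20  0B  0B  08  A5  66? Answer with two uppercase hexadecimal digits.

XOR the bytes together:
  start with 0x09
  0x09 ⊕ 0x20 = 0x29
  0x29 ⊕ 0x0B = 0x22
  0x22 ⊕ 0x0B = 0x29
  0x29 ⊕ 0x08 = 0x21
  0x21 ⊕ 0xA5 = 0x84
  0x84 ⊕ 0x66 = 0xE2

E2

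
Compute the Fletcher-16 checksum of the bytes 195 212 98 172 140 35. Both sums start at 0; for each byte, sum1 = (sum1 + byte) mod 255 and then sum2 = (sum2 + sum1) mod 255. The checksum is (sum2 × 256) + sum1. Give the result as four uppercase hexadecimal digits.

8A57

Running sums (mod 255):
  after byte 0 (195): sum1=195, sum2=195
  after byte 1 (212): sum1=152, sum2=92
  after byte 2 (98): sum1=250, sum2=87
  after byte 3 (172): sum1=167, sum2=254
  after byte 4 (140): sum1=52, sum2=51
  after byte 5 (35): sum1=87, sum2=138
Checksum = sum2·256 + sum1 = 138·256 + 87 = 35415 = 0x8A57.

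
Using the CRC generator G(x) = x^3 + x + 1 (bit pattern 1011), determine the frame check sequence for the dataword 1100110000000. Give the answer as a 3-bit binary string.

Append 3 zeros: 1100110000000000. Divide by 1011 (XOR where the leading bit is 1):
  pos 0: 1100 XOR 1011 = 0111
  pos 1: 1111 XOR 1011 = 0100
  pos 2: 1001 XOR 1011 = 0010
  pos 4: 1000 XOR 1011 = 0011
  pos 6: 1100 XOR 1011 = 0111
  pos 7: 1110 XOR 1011 = 0101
  pos 8: 1010 XOR 1011 = 0001
  pos 11: 1000 XOR 1011 = 0011
Remainder (last 3 bits) = 110. This is the CRC / FCS.

110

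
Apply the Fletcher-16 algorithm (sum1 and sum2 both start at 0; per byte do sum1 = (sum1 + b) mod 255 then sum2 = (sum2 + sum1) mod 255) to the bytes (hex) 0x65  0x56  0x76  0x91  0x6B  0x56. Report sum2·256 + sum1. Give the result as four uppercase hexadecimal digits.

CB85

Running sums (mod 255):
  after byte 0 (0x65): sum1=101, sum2=101
  after byte 1 (0x56): sum1=187, sum2=33
  after byte 2 (0x76): sum1=50, sum2=83
  after byte 3 (0x91): sum1=195, sum2=23
  after byte 4 (0x6B): sum1=47, sum2=70
  after byte 5 (0x56): sum1=133, sum2=203
Checksum = sum2·256 + sum1 = 203·256 + 133 = 52101 = 0xCB85.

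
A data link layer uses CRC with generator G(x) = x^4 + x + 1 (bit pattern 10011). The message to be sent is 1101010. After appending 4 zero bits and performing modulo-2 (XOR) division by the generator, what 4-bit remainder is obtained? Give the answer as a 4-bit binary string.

0000

Append 4 zeros: 11010100000. Divide by 10011 (XOR where the leading bit is 1):
  pos 0: 11010 XOR 10011 = 01001
  pos 1: 10011 XOR 10011 = 00000
Remainder (last 4 bits) = 0000. This is the CRC / FCS.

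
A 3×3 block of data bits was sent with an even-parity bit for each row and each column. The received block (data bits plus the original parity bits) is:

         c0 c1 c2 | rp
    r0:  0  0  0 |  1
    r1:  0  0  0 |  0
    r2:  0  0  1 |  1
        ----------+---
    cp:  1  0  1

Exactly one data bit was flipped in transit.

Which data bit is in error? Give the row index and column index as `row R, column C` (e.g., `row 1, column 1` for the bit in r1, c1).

Recompute each row's even parity and compare to rp:
  r0: data parity 0, sent rp 1 → mismatch
  r1: data parity 0, sent rp 0 → ok
  r2: data parity 1, sent rp 1 → ok
Recompute each column's even parity and compare to cp:
  c0: data parity 0, sent cp 1 → mismatch
  c1: data parity 0, sent cp 0 → ok
  c2: data parity 1, sent cp 1 → ok
Exactly one row (r0) and one column (c0) fail → the flipped bit is at their intersection.

row 0, column 0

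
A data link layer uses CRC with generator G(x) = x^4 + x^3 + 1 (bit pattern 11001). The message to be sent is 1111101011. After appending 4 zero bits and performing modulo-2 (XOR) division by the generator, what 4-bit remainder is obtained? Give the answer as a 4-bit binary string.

0010

Append 4 zeros: 11111010110000. Divide by 11001 (XOR where the leading bit is 1):
  pos 0: 11111 XOR 11001 = 00110
  pos 2: 11001 XOR 11001 = 00000
  pos 8: 11000 XOR 11001 = 00001
Remainder (last 4 bits) = 0010. This is the CRC / FCS.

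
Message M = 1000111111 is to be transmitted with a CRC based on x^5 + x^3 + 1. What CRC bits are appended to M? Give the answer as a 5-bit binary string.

00001

Append 5 zeros: 100011111100000. Divide by 101001 (XOR where the leading bit is 1):
  pos 0: 100011 XOR 101001 = 001010
  pos 2: 101011 XOR 101001 = 000010
  pos 6: 101100 XOR 101001 = 000101
  pos 9: 101000 XOR 101001 = 000001
Remainder (last 5 bits) = 00001. This is the CRC / FCS.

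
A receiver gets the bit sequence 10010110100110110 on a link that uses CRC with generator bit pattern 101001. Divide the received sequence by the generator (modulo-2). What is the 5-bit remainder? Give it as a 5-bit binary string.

Modulo-2 division of 10010110100110110 by 101001:
  pos 0: 100101 XOR 101001 = 001100
  pos 2: 110010 XOR 101001 = 011011
  pos 3: 110111 XOR 101001 = 011110
  pos 4: 111100 XOR 101001 = 010101
  pos 5: 101010 XOR 101001 = 000011
  pos 9: 111101 XOR 101001 = 010100
  pos 10: 101001 XOR 101001 = 000000
Remainder = 00000 (zero — the frame passes the CRC check).

00000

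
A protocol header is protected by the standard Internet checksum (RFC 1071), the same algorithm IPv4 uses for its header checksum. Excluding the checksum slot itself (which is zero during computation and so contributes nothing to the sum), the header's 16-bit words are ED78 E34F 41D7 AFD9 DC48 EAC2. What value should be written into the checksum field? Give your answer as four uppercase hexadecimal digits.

767A

One's-complement addition (fold any carry out of bit 15 back into bit 0):
  0xED78 + 0xE34F = 0x1D0C7 → wrap carry → 0xD0C8
  0xD0C8 + 0x41D7 = 0x1129F → wrap carry → 0x12A0
  0x12A0 + 0xAFD9 = 0x0C279
  0xC279 + 0xDC48 = 0x19EC1 → wrap carry → 0x9EC2
  0x9EC2 + 0xEAC2 = 0x18984 → wrap carry → 0x8985
One's-complement sum = 0x8985.
Checksum = ~0x8985 & 0xFFFF = 0x767A.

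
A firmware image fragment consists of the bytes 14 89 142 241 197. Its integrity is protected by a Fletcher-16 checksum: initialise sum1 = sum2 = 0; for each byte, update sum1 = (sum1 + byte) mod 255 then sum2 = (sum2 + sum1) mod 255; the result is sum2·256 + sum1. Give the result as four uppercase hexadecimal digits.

01AD

Running sums (mod 255):
  after byte 0 (14): sum1=14, sum2=14
  after byte 1 (89): sum1=103, sum2=117
  after byte 2 (142): sum1=245, sum2=107
  after byte 3 (241): sum1=231, sum2=83
  after byte 4 (197): sum1=173, sum2=1
Checksum = sum2·256 + sum1 = 1·256 + 173 = 429 = 0x01AD.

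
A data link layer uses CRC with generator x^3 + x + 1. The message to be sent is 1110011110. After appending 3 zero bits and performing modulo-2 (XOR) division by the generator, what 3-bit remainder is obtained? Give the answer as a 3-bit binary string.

Append 3 zeros: 1110011110000. Divide by 1011 (XOR where the leading bit is 1):
  pos 0: 1110 XOR 1011 = 0101
  pos 1: 1010 XOR 1011 = 0001
  pos 4: 1111 XOR 1011 = 0100
  pos 5: 1001 XOR 1011 = 0010
  pos 7: 1000 XOR 1011 = 0011
  pos 9: 1100 XOR 1011 = 0111
Remainder (last 3 bits) = 111. This is the CRC / FCS.

111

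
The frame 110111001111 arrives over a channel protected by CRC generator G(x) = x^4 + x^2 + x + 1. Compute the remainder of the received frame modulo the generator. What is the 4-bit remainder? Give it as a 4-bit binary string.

1000

Modulo-2 division of 110111001111 by 10111:
  pos 0: 11011 XOR 10111 = 01100
  pos 1: 11001 XOR 10111 = 01110
  pos 2: 11100 XOR 10111 = 01011
  pos 3: 10110 XOR 10111 = 00001
  pos 7: 11111 XOR 10111 = 01000
Remainder = 1000 (nonzero — an error is detected).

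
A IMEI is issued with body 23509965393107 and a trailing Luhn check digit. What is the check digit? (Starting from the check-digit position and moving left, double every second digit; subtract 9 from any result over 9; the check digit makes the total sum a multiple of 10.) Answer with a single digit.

Partial digits right→left: 7 0 1 3 9 3 5 6 9 9 0 5 3 2
Double every second digit counting from the check-digit position (so the 1st, 3rd, 5th, ... of the partial from the right).
  doubled (with −9 where >9): 5 2 9 1 9 0 6 → sum 32
  kept as-is: 0 3 3 6 9 5 2 → sum 28
Total = 32 + 28 = 60.
Check digit = (10 − (60 mod 10)) mod 10 = 0.

0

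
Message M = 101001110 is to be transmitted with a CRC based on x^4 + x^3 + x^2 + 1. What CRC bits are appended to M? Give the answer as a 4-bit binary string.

0111

Append 4 zeros: 1010011100000. Divide by 11101 (XOR where the leading bit is 1):
  pos 0: 10100 XOR 11101 = 01001
  pos 1: 10011 XOR 11101 = 01110
  pos 2: 11101 XOR 11101 = 00000
  pos 7: 10000 XOR 11101 = 01101
  pos 8: 11010 XOR 11101 = 00111
Remainder (last 4 bits) = 0111. This is the CRC / FCS.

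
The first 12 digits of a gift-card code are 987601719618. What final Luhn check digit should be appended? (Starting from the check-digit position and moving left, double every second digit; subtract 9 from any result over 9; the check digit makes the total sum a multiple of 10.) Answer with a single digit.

3

Partial digits right→left: 8 1 6 9 1 7 1 0 6 7 8 9
Double every second digit counting from the check-digit position (so the 1st, 3rd, 5th, ... of the partial from the right).
  doubled (with −9 where >9): 7 3 2 2 3 7 → sum 24
  kept as-is: 1 9 7 0 7 9 → sum 33
Total = 24 + 33 = 57.
Check digit = (10 − (57 mod 10)) mod 10 = 3.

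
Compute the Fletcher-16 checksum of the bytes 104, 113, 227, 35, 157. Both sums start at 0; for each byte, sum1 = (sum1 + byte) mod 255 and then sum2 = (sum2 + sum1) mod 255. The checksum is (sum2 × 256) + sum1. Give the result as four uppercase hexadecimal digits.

Running sums (mod 255):
  after byte 0 (104): sum1=104, sum2=104
  after byte 1 (113): sum1=217, sum2=66
  after byte 2 (227): sum1=189, sum2=0
  after byte 3 (35): sum1=224, sum2=224
  after byte 4 (157): sum1=126, sum2=95
Checksum = sum2·256 + sum1 = 95·256 + 126 = 24446 = 0x5F7E.

5F7E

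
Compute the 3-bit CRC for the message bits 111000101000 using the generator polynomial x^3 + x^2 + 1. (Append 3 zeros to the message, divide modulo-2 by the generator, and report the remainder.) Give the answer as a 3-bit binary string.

Append 3 zeros: 111000101000000. Divide by 1101 (XOR where the leading bit is 1):
  pos 0: 1110 XOR 1101 = 0011
  pos 2: 1100 XOR 1101 = 0001
  pos 5: 1101 XOR 1101 = 0000
Remainder (last 3 bits) = 000. This is the CRC / FCS.

000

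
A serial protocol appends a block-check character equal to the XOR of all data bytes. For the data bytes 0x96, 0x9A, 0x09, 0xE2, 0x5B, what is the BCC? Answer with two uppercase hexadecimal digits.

BC

XOR the bytes together:
  start with 0x96
  0x96 ⊕ 0x9A = 0x0C
  0x0C ⊕ 0x09 = 0x05
  0x05 ⊕ 0xE2 = 0xE7
  0xE7 ⊕ 0x5B = 0xBC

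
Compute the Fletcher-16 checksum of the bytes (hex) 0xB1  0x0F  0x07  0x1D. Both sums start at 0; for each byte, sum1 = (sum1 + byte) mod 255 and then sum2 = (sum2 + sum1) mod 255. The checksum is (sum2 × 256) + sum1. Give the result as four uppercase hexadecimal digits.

1FE4

Running sums (mod 255):
  after byte 0 (0xB1): sum1=177, sum2=177
  after byte 1 (0x0F): sum1=192, sum2=114
  after byte 2 (0x07): sum1=199, sum2=58
  after byte 3 (0x1D): sum1=228, sum2=31
Checksum = sum2·256 + sum1 = 31·256 + 228 = 8164 = 0x1FE4.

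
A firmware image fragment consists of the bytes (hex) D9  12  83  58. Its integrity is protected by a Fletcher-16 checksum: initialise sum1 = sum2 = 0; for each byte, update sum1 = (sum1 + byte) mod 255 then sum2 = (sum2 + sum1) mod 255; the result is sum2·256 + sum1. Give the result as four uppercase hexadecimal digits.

Running sums (mod 255):
  after byte 0 (D9): sum1=217, sum2=217
  after byte 1 (12): sum1=235, sum2=197
  after byte 2 (83): sum1=111, sum2=53
  after byte 3 (58): sum1=199, sum2=252
Checksum = sum2·256 + sum1 = 252·256 + 199 = 64711 = 0xFCC7.

FCC7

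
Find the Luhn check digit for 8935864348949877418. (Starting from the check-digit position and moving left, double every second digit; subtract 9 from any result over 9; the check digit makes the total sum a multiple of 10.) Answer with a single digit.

Partial digits right→left: 8 1 4 7 7 8 9 4 9 8 4 3 4 6 8 5 3 9 8
Double every second digit counting from the check-digit position (so the 1st, 3rd, 5th, ... of the partial from the right).
  doubled (with −9 where >9): 7 8 5 9 9 8 8 7 6 7 → sum 74
  kept as-is: 1 7 8 4 8 3 6 5 9 → sum 51
Total = 74 + 51 = 125.
Check digit = (10 − (125 mod 10)) mod 10 = 5.

5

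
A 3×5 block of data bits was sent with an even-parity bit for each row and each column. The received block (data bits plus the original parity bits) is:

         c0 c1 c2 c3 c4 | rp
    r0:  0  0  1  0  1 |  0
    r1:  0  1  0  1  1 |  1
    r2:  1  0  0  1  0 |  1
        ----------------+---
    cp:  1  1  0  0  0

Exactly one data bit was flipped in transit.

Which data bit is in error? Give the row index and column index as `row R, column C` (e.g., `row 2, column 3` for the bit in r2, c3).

Recompute each row's even parity and compare to rp:
  r0: data parity 0, sent rp 0 → ok
  r1: data parity 1, sent rp 1 → ok
  r2: data parity 0, sent rp 1 → mismatch
Recompute each column's even parity and compare to cp:
  c0: data parity 1, sent cp 1 → ok
  c1: data parity 1, sent cp 1 → ok
  c2: data parity 1, sent cp 0 → mismatch
  c3: data parity 0, sent cp 0 → ok
  c4: data parity 0, sent cp 0 → ok
Exactly one row (r2) and one column (c2) fail → the flipped bit is at their intersection.

row 2, column 2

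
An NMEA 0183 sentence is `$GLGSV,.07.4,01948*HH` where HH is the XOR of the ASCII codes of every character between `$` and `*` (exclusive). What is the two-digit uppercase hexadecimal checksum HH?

4E

XOR the ASCII codes of the payload characters:
  'G' = 0x47 → acc = 0x47
  'L' = 0x4C → acc = 0x0B
  'G' = 0x47 → acc = 0x4C
  'S' = 0x53 → acc = 0x1F
  'V' = 0x56 → acc = 0x49
  ',' = 0x2C → acc = 0x65
  '.' = 0x2E → acc = 0x4B
  '0' = 0x30 → acc = 0x7B
  '7' = 0x37 → acc = 0x4C
  '.' = 0x2E → acc = 0x62
  '4' = 0x34 → acc = 0x56
  ',' = 0x2C → acc = 0x7A
  '0' = 0x30 → acc = 0x4A
  '1' = 0x31 → acc = 0x7B
  '9' = 0x39 → acc = 0x42
  '4' = 0x34 → acc = 0x76
  '8' = 0x38 → acc = 0x4E
Checksum = 0x4E.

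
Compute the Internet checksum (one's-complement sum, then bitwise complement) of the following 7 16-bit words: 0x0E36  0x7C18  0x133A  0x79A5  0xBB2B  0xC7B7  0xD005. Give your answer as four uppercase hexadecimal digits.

One's-complement addition (fold any carry out of bit 15 back into bit 0):
  0x0E36 + 0x7C18 = 0x08A4E
  0x8A4E + 0x133A = 0x09D88
  0x9D88 + 0x79A5 = 0x1172D → wrap carry → 0x172E
  0x172E + 0xBB2B = 0x0D259
  0xD259 + 0xC7B7 = 0x19A10 → wrap carry → 0x9A11
  0x9A11 + 0xD005 = 0x16A16 → wrap carry → 0x6A17
One's-complement sum = 0x6A17.
Checksum = ~0x6A17 & 0xFFFF = 0x95E8.

95E8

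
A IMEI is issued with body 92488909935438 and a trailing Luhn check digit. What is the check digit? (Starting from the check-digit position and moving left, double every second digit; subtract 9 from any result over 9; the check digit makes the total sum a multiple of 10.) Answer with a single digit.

Partial digits right→left: 8 3 4 5 3 9 9 0 9 8 8 4 2 9
Double every second digit counting from the check-digit position (so the 1st, 3rd, 5th, ... of the partial from the right).
  doubled (with −9 where >9): 7 8 6 9 9 7 4 → sum 50
  kept as-is: 3 5 9 0 8 4 9 → sum 38
Total = 50 + 38 = 88.
Check digit = (10 − (88 mod 10)) mod 10 = 2.

2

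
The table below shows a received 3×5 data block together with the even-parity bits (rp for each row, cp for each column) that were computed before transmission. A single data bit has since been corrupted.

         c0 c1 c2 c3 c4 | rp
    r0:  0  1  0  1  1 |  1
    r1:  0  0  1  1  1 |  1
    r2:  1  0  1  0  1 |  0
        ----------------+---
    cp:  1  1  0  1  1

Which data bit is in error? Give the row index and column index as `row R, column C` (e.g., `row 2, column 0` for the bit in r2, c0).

Recompute each row's even parity and compare to rp:
  r0: data parity 1, sent rp 1 → ok
  r1: data parity 1, sent rp 1 → ok
  r2: data parity 1, sent rp 0 → mismatch
Recompute each column's even parity and compare to cp:
  c0: data parity 1, sent cp 1 → ok
  c1: data parity 1, sent cp 1 → ok
  c2: data parity 0, sent cp 0 → ok
  c3: data parity 0, sent cp 1 → mismatch
  c4: data parity 1, sent cp 1 → ok
Exactly one row (r2) and one column (c3) fail → the flipped bit is at their intersection.

row 2, column 3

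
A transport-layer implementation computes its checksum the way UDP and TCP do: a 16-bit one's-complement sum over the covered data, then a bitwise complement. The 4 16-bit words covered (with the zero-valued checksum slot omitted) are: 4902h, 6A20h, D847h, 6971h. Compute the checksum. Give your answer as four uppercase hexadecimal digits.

0B24

One's-complement addition (fold any carry out of bit 15 back into bit 0):
  0x4902 + 0x6A20 = 0x0B322
  0xB322 + 0xD847 = 0x18B69 → wrap carry → 0x8B6A
  0x8B6A + 0x6971 = 0x0F4DB
One's-complement sum = 0xF4DB.
Checksum = ~0xF4DB & 0xFFFF = 0x0B24.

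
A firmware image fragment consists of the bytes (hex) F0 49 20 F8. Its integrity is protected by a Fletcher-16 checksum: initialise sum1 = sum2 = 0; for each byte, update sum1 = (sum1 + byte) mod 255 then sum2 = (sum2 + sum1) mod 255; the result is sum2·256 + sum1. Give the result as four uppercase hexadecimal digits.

Running sums (mod 255):
  after byte 0 (F0): sum1=240, sum2=240
  after byte 1 (49): sum1=58, sum2=43
  after byte 2 (20): sum1=90, sum2=133
  after byte 3 (F8): sum1=83, sum2=216
Checksum = sum2·256 + sum1 = 216·256 + 83 = 55379 = 0xD853.

D853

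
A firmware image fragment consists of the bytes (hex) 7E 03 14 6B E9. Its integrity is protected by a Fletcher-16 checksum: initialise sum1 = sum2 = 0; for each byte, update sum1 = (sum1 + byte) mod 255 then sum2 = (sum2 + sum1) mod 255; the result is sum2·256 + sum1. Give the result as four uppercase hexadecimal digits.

81EA

Running sums (mod 255):
  after byte 0 (7E): sum1=126, sum2=126
  after byte 1 (03): sum1=129, sum2=0
  after byte 2 (14): sum1=149, sum2=149
  after byte 3 (6B): sum1=1, sum2=150
  after byte 4 (E9): sum1=234, sum2=129
Checksum = sum2·256 + sum1 = 129·256 + 234 = 33258 = 0x81EA.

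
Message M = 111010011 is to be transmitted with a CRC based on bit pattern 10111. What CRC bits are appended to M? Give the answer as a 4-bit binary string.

Append 4 zeros: 1110100110000. Divide by 10111 (XOR where the leading bit is 1):
  pos 0: 11101 XOR 10111 = 01010
  pos 1: 10100 XOR 10111 = 00011
  pos 4: 11011 XOR 10111 = 01100
  pos 5: 11000 XOR 10111 = 01111
  pos 6: 11110 XOR 10111 = 01001
  pos 7: 10010 XOR 10111 = 00101
Remainder (last 4 bits) = 1010. This is the CRC / FCS.

1010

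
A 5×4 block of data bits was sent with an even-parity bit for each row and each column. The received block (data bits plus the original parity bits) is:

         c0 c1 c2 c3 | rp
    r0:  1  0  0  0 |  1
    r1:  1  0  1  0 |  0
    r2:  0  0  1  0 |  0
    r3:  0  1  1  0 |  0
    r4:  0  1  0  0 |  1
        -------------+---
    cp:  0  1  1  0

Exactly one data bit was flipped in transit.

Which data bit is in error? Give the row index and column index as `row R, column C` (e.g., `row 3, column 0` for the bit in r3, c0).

row 2, column 1

Recompute each row's even parity and compare to rp:
  r0: data parity 1, sent rp 1 → ok
  r1: data parity 0, sent rp 0 → ok
  r2: data parity 1, sent rp 0 → mismatch
  r3: data parity 0, sent rp 0 → ok
  r4: data parity 1, sent rp 1 → ok
Recompute each column's even parity and compare to cp:
  c0: data parity 0, sent cp 0 → ok
  c1: data parity 0, sent cp 1 → mismatch
  c2: data parity 1, sent cp 1 → ok
  c3: data parity 0, sent cp 0 → ok
Exactly one row (r2) and one column (c1) fail → the flipped bit is at their intersection.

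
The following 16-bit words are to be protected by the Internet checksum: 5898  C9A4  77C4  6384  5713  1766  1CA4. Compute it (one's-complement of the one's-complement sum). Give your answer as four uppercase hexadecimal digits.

775C

One's-complement addition (fold any carry out of bit 15 back into bit 0):
  0x5898 + 0xC9A4 = 0x1223C → wrap carry → 0x223D
  0x223D + 0x77C4 = 0x09A01
  0x9A01 + 0x6384 = 0x0FD85
  0xFD85 + 0x5713 = 0x15498 → wrap carry → 0x5499
  0x5499 + 0x1766 = 0x06BFF
  0x6BFF + 0x1CA4 = 0x088A3
One's-complement sum = 0x88A3.
Checksum = ~0x88A3 & 0xFFFF = 0x775C.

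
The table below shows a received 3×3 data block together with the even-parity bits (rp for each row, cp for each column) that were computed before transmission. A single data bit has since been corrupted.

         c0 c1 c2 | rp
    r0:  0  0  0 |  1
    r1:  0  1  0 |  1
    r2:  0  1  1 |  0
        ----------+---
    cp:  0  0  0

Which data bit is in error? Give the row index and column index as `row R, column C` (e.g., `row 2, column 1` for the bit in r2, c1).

Recompute each row's even parity and compare to rp:
  r0: data parity 0, sent rp 1 → mismatch
  r1: data parity 1, sent rp 1 → ok
  r2: data parity 0, sent rp 0 → ok
Recompute each column's even parity and compare to cp:
  c0: data parity 0, sent cp 0 → ok
  c1: data parity 0, sent cp 0 → ok
  c2: data parity 1, sent cp 0 → mismatch
Exactly one row (r0) and one column (c2) fail → the flipped bit is at their intersection.

row 0, column 2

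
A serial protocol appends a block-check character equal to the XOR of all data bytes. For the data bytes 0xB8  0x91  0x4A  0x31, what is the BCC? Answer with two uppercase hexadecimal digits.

XOR the bytes together:
  start with 0xB8
  0xB8 ⊕ 0x91 = 0x29
  0x29 ⊕ 0x4A = 0x63
  0x63 ⊕ 0x31 = 0x52

52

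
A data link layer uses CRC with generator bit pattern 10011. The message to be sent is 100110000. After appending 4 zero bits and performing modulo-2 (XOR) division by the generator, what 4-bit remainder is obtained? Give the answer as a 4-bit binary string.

Append 4 zeros: 1001100000000. Divide by 10011 (XOR where the leading bit is 1):
  pos 0: 10011 XOR 10011 = 00000
Remainder (last 4 bits) = 0000. This is the CRC / FCS.

0000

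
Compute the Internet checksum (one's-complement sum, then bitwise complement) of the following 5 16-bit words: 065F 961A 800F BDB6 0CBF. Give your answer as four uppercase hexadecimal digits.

1901

One's-complement addition (fold any carry out of bit 15 back into bit 0):
  0x065F + 0x961A = 0x09C79
  0x9C79 + 0x800F = 0x11C88 → wrap carry → 0x1C89
  0x1C89 + 0xBDB6 = 0x0DA3F
  0xDA3F + 0x0CBF = 0x0E6FE
One's-complement sum = 0xE6FE.
Checksum = ~0xE6FE & 0xFFFF = 0x1901.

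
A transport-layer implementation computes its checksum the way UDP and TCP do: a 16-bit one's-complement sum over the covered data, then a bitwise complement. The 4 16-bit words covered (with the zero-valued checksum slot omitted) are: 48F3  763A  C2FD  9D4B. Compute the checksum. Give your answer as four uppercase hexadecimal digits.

One's-complement addition (fold any carry out of bit 15 back into bit 0):
  0x48F3 + 0x763A = 0x0BF2D
  0xBF2D + 0xC2FD = 0x1822A → wrap carry → 0x822B
  0x822B + 0x9D4B = 0x11F76 → wrap carry → 0x1F77
One's-complement sum = 0x1F77.
Checksum = ~0x1F77 & 0xFFFF = 0xE088.

E088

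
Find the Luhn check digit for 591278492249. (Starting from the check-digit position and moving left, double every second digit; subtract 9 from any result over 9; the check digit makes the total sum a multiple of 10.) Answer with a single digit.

5

Partial digits right→left: 9 4 2 2 9 4 8 7 2 1 9 5
Double every second digit counting from the check-digit position (so the 1st, 3rd, 5th, ... of the partial from the right).
  doubled (with −9 where >9): 9 4 9 7 4 9 → sum 42
  kept as-is: 4 2 4 7 1 5 → sum 23
Total = 42 + 23 = 65.
Check digit = (10 − (65 mod 10)) mod 10 = 5.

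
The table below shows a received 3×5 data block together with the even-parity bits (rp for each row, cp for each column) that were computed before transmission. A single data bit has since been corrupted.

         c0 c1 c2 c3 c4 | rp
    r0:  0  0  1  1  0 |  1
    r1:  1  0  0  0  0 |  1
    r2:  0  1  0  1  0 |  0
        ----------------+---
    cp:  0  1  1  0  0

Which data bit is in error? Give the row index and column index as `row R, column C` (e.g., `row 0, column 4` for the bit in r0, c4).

Recompute each row's even parity and compare to rp:
  r0: data parity 0, sent rp 1 → mismatch
  r1: data parity 1, sent rp 1 → ok
  r2: data parity 0, sent rp 0 → ok
Recompute each column's even parity and compare to cp:
  c0: data parity 1, sent cp 0 → mismatch
  c1: data parity 1, sent cp 1 → ok
  c2: data parity 1, sent cp 1 → ok
  c3: data parity 0, sent cp 0 → ok
  c4: data parity 0, sent cp 0 → ok
Exactly one row (r0) and one column (c0) fail → the flipped bit is at their intersection.

row 0, column 0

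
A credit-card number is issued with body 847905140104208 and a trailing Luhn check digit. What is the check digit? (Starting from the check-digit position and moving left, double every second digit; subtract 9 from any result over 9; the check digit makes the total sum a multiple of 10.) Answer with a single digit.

Partial digits right→left: 8 0 2 4 0 1 0 4 1 5 0 9 7 4 8
Double every second digit counting from the check-digit position (so the 1st, 3rd, 5th, ... of the partial from the right).
  doubled (with −9 where >9): 7 4 0 0 2 0 5 7 → sum 25
  kept as-is: 0 4 1 4 5 9 4 → sum 27
Total = 25 + 27 = 52.
Check digit = (10 − (52 mod 10)) mod 10 = 8.

8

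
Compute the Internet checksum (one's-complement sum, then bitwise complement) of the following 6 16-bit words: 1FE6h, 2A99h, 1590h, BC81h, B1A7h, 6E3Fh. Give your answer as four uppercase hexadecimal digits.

C387

One's-complement addition (fold any carry out of bit 15 back into bit 0):
  0x1FE6 + 0x2A99 = 0x04A7F
  0x4A7F + 0x1590 = 0x0600F
  0x600F + 0xBC81 = 0x11C90 → wrap carry → 0x1C91
  0x1C91 + 0xB1A7 = 0x0CE38
  0xCE38 + 0x6E3F = 0x13C77 → wrap carry → 0x3C78
One's-complement sum = 0x3C78.
Checksum = ~0x3C78 & 0xFFFF = 0xC387.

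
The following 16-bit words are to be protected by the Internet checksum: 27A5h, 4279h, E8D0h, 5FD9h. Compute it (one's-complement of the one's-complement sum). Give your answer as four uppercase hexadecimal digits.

One's-complement addition (fold any carry out of bit 15 back into bit 0):
  0x27A5 + 0x4279 = 0x06A1E
  0x6A1E + 0xE8D0 = 0x152EE → wrap carry → 0x52EF
  0x52EF + 0x5FD9 = 0x0B2C8
One's-complement sum = 0xB2C8.
Checksum = ~0xB2C8 & 0xFFFF = 0x4D37.

4D37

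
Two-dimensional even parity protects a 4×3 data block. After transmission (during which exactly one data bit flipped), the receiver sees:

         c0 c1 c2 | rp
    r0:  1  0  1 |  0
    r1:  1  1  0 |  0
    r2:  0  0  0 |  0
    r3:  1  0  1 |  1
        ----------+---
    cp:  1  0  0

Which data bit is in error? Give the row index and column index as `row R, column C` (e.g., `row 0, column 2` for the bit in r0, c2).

Recompute each row's even parity and compare to rp:
  r0: data parity 0, sent rp 0 → ok
  r1: data parity 0, sent rp 0 → ok
  r2: data parity 0, sent rp 0 → ok
  r3: data parity 0, sent rp 1 → mismatch
Recompute each column's even parity and compare to cp:
  c0: data parity 1, sent cp 1 → ok
  c1: data parity 1, sent cp 0 → mismatch
  c2: data parity 0, sent cp 0 → ok
Exactly one row (r3) and one column (c1) fail → the flipped bit is at their intersection.

row 3, column 1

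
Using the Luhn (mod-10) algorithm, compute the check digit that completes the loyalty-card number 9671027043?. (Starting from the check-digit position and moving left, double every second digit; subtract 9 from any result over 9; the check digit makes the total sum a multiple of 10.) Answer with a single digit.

Partial digits right→left: 3 4 0 7 2 0 1 7 6 9
Double every second digit counting from the check-digit position (so the 1st, 3rd, 5th, ... of the partial from the right).
  doubled (with −9 where >9): 6 0 4 2 3 → sum 15
  kept as-is: 4 7 0 7 9 → sum 27
Total = 15 + 27 = 42.
Check digit = (10 − (42 mod 10)) mod 10 = 8.

8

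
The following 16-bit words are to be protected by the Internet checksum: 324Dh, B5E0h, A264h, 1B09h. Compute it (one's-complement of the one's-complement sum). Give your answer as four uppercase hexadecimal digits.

5A64

One's-complement addition (fold any carry out of bit 15 back into bit 0):
  0x324D + 0xB5E0 = 0x0E82D
  0xE82D + 0xA264 = 0x18A91 → wrap carry → 0x8A92
  0x8A92 + 0x1B09 = 0x0A59B
One's-complement sum = 0xA59B.
Checksum = ~0xA59B & 0xFFFF = 0x5A64.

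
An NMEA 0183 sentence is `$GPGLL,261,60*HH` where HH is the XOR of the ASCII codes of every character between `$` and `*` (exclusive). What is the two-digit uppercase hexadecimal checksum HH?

63

XOR the ASCII codes of the payload characters:
  'G' = 0x47 → acc = 0x47
  'P' = 0x50 → acc = 0x17
  'G' = 0x47 → acc = 0x50
  'L' = 0x4C → acc = 0x1C
  'L' = 0x4C → acc = 0x50
  ',' = 0x2C → acc = 0x7C
  '2' = 0x32 → acc = 0x4E
  '6' = 0x36 → acc = 0x78
  '1' = 0x31 → acc = 0x49
  ',' = 0x2C → acc = 0x65
  '6' = 0x36 → acc = 0x53
  '0' = 0x30 → acc = 0x63
Checksum = 0x63.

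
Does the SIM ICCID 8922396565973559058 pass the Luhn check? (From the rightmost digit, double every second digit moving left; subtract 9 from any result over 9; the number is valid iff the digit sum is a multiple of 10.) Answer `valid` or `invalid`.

valid

From the right, keep odd positions and double even positions (subtract 9 from any doubled value over 9):
  doubled (positions 2,4,...): 1 9 1 5 1 1 9 4 9 → sum 40
  kept (positions 1,3,...): 8 0 5 3 9 6 6 3 2 8 → sum 50
Total = 90.
90 mod 10 = 0, so the number is valid.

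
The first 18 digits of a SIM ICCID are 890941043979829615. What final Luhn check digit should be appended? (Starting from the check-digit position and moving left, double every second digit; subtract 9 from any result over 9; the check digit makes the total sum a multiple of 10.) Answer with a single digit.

6

Partial digits right→left: 5 1 6 9 2 8 9 7 9 3 4 0 1 4 9 0 9 8
Double every second digit counting from the check-digit position (so the 1st, 3rd, 5th, ... of the partial from the right).
  doubled (with −9 where >9): 1 3 4 9 9 8 2 9 9 → sum 54
  kept as-is: 1 9 8 7 3 0 4 0 8 → sum 40
Total = 54 + 40 = 94.
Check digit = (10 − (94 mod 10)) mod 10 = 6.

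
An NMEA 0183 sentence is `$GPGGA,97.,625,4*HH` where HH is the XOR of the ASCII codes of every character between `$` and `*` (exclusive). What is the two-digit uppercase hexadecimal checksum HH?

5F

XOR the ASCII codes of the payload characters:
  'G' = 0x47 → acc = 0x47
  'P' = 0x50 → acc = 0x17
  'G' = 0x47 → acc = 0x50
  'G' = 0x47 → acc = 0x17
  'A' = 0x41 → acc = 0x56
  ',' = 0x2C → acc = 0x7A
  '9' = 0x39 → acc = 0x43
  '7' = 0x37 → acc = 0x74
  '.' = 0x2E → acc = 0x5A
  ',' = 0x2C → acc = 0x76
  '6' = 0x36 → acc = 0x40
  '2' = 0x32 → acc = 0x72
  '5' = 0x35 → acc = 0x47
  ',' = 0x2C → acc = 0x6B
  '4' = 0x34 → acc = 0x5F
Checksum = 0x5F.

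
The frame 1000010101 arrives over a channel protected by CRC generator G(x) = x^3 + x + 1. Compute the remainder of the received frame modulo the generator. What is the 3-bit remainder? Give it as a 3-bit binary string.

111

Modulo-2 division of 1000010101 by 1011:
  pos 0: 1000 XOR 1011 = 0011
  pos 2: 1101 XOR 1011 = 0110
  pos 3: 1100 XOR 1011 = 0111
  pos 4: 1111 XOR 1011 = 0100
  pos 5: 1000 XOR 1011 = 0011
Remainder = 111 (nonzero — an error is detected).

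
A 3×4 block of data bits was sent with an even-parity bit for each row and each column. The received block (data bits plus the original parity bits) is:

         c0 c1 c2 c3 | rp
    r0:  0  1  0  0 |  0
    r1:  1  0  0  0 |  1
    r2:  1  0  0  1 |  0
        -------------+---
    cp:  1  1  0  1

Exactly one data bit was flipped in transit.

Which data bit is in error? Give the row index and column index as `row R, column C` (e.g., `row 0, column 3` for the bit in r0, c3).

Recompute each row's even parity and compare to rp:
  r0: data parity 1, sent rp 0 → mismatch
  r1: data parity 1, sent rp 1 → ok
  r2: data parity 0, sent rp 0 → ok
Recompute each column's even parity and compare to cp:
  c0: data parity 0, sent cp 1 → mismatch
  c1: data parity 1, sent cp 1 → ok
  c2: data parity 0, sent cp 0 → ok
  c3: data parity 1, sent cp 1 → ok
Exactly one row (r0) and one column (c0) fail → the flipped bit is at their intersection.

row 0, column 0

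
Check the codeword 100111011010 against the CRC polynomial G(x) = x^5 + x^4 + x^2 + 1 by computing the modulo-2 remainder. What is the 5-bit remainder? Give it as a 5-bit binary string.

Modulo-2 division of 100111011010 by 110101:
  pos 0: 100111 XOR 110101 = 010010
  pos 1: 100100 XOR 110101 = 010001
  pos 2: 100011 XOR 110101 = 010110
  pos 3: 101101 XOR 110101 = 011000
  pos 4: 110000 XOR 110101 = 000101
Remainder = 10110 (nonzero — an error is detected).

10110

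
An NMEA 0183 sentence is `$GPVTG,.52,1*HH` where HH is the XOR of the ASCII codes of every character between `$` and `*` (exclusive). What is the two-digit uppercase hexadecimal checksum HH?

4A

XOR the ASCII codes of the payload characters:
  'G' = 0x47 → acc = 0x47
  'P' = 0x50 → acc = 0x17
  'V' = 0x56 → acc = 0x41
  'T' = 0x54 → acc = 0x15
  'G' = 0x47 → acc = 0x52
  ',' = 0x2C → acc = 0x7E
  '.' = 0x2E → acc = 0x50
  '5' = 0x35 → acc = 0x65
  '2' = 0x32 → acc = 0x57
  ',' = 0x2C → acc = 0x7B
  '1' = 0x31 → acc = 0x4A
Checksum = 0x4A.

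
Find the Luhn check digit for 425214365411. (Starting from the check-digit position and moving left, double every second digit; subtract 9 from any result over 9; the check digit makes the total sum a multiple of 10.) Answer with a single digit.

Partial digits right→left: 1 1 4 5 6 3 4 1 2 5 2 4
Double every second digit counting from the check-digit position (so the 1st, 3rd, 5th, ... of the partial from the right).
  doubled (with −9 where >9): 2 8 3 8 4 4 → sum 29
  kept as-is: 1 5 3 1 5 4 → sum 19
Total = 29 + 19 = 48.
Check digit = (10 − (48 mod 10)) mod 10 = 2.

2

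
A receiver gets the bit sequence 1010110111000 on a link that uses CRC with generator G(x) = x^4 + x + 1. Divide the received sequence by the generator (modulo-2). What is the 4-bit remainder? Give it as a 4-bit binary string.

1011

Modulo-2 division of 1010110111000 by 10011:
  pos 0: 10101 XOR 10011 = 00110
  pos 2: 11010 XOR 10011 = 01001
  pos 3: 10011 XOR 10011 = 00000
  pos 8: 11000 XOR 10011 = 01011
Remainder = 1011 (nonzero — an error is detected).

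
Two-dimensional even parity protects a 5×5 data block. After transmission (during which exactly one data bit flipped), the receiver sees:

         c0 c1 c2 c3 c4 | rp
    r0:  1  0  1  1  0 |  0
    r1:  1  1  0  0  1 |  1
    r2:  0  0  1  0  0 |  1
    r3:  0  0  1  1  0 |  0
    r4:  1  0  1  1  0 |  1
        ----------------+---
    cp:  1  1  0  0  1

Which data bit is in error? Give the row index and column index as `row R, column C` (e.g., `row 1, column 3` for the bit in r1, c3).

Recompute each row's even parity and compare to rp:
  r0: data parity 1, sent rp 0 → mismatch
  r1: data parity 1, sent rp 1 → ok
  r2: data parity 1, sent rp 1 → ok
  r3: data parity 0, sent rp 0 → ok
  r4: data parity 1, sent rp 1 → ok
Recompute each column's even parity and compare to cp:
  c0: data parity 1, sent cp 1 → ok
  c1: data parity 1, sent cp 1 → ok
  c2: data parity 0, sent cp 0 → ok
  c3: data parity 1, sent cp 0 → mismatch
  c4: data parity 1, sent cp 1 → ok
Exactly one row (r0) and one column (c3) fail → the flipped bit is at their intersection.

row 0, column 3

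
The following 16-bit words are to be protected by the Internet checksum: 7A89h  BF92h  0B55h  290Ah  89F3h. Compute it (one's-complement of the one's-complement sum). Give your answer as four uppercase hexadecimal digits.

One's-complement addition (fold any carry out of bit 15 back into bit 0):
  0x7A89 + 0xBF92 = 0x13A1B → wrap carry → 0x3A1C
  0x3A1C + 0x0B55 = 0x04571
  0x4571 + 0x290A = 0x06E7B
  0x6E7B + 0x89F3 = 0x0F86E
One's-complement sum = 0xF86E.
Checksum = ~0xF86E & 0xFFFF = 0x0791.

0791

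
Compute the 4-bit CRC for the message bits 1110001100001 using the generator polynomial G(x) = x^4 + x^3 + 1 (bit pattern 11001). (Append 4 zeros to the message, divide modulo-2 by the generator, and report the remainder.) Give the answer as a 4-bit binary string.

Append 4 zeros: 11100011000010000. Divide by 11001 (XOR where the leading bit is 1):
  pos 0: 11100 XOR 11001 = 00101
  pos 2: 10101 XOR 11001 = 01100
  pos 3: 11001 XOR 11001 = 00000
  pos 12: 10000 XOR 11001 = 01001
Remainder (last 4 bits) = 1001. This is the CRC / FCS.

1001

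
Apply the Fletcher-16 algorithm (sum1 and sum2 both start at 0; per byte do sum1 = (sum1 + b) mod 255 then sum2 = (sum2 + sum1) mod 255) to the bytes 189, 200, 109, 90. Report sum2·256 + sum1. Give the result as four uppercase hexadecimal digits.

864E

Running sums (mod 255):
  after byte 0 (189): sum1=189, sum2=189
  after byte 1 (200): sum1=134, sum2=68
  after byte 2 (109): sum1=243, sum2=56
  after byte 3 (90): sum1=78, sum2=134
Checksum = sum2·256 + sum1 = 134·256 + 78 = 34382 = 0x864E.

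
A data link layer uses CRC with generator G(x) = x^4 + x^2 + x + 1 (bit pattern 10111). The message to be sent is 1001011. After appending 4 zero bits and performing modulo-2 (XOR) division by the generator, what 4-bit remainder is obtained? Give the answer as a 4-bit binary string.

0000

Append 4 zeros: 10010110000. Divide by 10111 (XOR where the leading bit is 1):
  pos 0: 10010 XOR 10111 = 00101
  pos 2: 10111 XOR 10111 = 00000
Remainder (last 4 bits) = 0000. This is the CRC / FCS.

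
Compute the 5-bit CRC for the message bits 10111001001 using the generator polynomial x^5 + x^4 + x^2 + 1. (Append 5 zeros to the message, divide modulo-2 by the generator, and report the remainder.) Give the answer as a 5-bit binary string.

Append 5 zeros: 1011100100100000. Divide by 110101 (XOR where the leading bit is 1):
  pos 0: 101110 XOR 110101 = 011011
  pos 1: 110110 XOR 110101 = 000011
  pos 5: 111001 XOR 110101 = 001100
  pos 7: 110000 XOR 110101 = 000101
  pos 10: 101000 XOR 110101 = 011101
Remainder (last 5 bits) = 11101. This is the CRC / FCS.

11101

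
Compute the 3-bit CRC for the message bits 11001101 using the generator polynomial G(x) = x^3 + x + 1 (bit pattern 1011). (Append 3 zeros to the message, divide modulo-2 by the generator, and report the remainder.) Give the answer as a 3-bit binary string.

110

Append 3 zeros: 11001101000. Divide by 1011 (XOR where the leading bit is 1):
  pos 0: 1100 XOR 1011 = 0111
  pos 1: 1111 XOR 1011 = 0100
  pos 2: 1001 XOR 1011 = 0010
  pos 4: 1001 XOR 1011 = 0010
  pos 6: 1000 XOR 1011 = 0011
Remainder (last 3 bits) = 110. This is the CRC / FCS.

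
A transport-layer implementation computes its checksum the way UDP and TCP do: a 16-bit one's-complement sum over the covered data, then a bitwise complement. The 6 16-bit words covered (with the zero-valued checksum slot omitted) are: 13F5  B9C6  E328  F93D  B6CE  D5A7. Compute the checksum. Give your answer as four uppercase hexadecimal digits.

One's-complement addition (fold any carry out of bit 15 back into bit 0):
  0x13F5 + 0xB9C6 = 0x0CDBB
  0xCDBB + 0xE328 = 0x1B0E3 → wrap carry → 0xB0E4
  0xB0E4 + 0xF93D = 0x1AA21 → wrap carry → 0xAA22
  0xAA22 + 0xB6CE = 0x160F0 → wrap carry → 0x60F1
  0x60F1 + 0xD5A7 = 0x13698 → wrap carry → 0x3699
One's-complement sum = 0x3699.
Checksum = ~0x3699 & 0xFFFF = 0xC966.

C966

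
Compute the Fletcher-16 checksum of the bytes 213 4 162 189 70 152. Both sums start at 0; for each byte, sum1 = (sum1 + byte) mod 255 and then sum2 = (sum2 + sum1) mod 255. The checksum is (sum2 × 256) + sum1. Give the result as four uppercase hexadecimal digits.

Running sums (mod 255):
  after byte 0 (213): sum1=213, sum2=213
  after byte 1 (4): sum1=217, sum2=175
  after byte 2 (162): sum1=124, sum2=44
  after byte 3 (189): sum1=58, sum2=102
  after byte 4 (70): sum1=128, sum2=230
  after byte 5 (152): sum1=25, sum2=0
Checksum = sum2·256 + sum1 = 0·256 + 25 = 25 = 0x0019.

0019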